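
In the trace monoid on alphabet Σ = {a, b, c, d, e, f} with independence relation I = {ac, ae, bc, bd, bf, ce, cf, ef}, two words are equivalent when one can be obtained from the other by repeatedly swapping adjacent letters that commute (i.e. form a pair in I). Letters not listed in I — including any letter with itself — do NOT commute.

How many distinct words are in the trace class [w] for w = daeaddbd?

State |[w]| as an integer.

12

piece 0:d — minimal
piece 1:a rests on {0:d}
piece 2:e rests on {0:d}
piece 3:a rests on {1:a}
piece 4:d rests on {2:e, 3:a}
piece 5:d rests on {4:d}
piece 6:b rests on {2:e, 3:a}
piece 7:d rests on {5:d}
minimal pieces: {0:d}
ways to finish when only these pieces remain (= sum over removing one remaining piece with nothing left below it):
  1 left: {6}→1  {7}→1
  2 left: {5,7}→1  {6,7}→2
  3 left: {4,5,7}→1  {5,6,7}→3
  4 left: {4,5,6,7}→4
  5 left: {2,4,5,6,7}→4  {3,4,5,6,7}→4
  6 left: {1,3,4,5,6,7}→4  {2,3,4,5,6,7}→8
  placing 0:d first → 12 extensions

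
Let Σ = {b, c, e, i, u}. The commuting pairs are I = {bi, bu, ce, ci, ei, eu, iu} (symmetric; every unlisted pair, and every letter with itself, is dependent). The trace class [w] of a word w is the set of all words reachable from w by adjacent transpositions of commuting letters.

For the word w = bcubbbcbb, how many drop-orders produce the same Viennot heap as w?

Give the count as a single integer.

#0=b has no predecessor
#1=c depends on [0:b]
#2=u depends on [1:c]
#3=b depends on [1:c]
#4=b depends on [3:b]
#5=b depends on [4:b]
#6=c depends on [2:u, 5:b]
#7=b depends on [6:c]
#8=b depends on [7:b]
sources: [0:b]
N(rest) = Σ N(rest − s) over sources s of rest; N(one piece) = 1:
  size 1 → [8]=1
  size 2 → [7,8]=1
  size 3 → [6,7,8]=1
  size 4 → [2,6,7,8]=1  [5,6,7,8]=1
  size 5 → [2,5,6,7,8]=2  [4,5,6,7,8]=1
  size 6 → [2,4,5,6,7,8]=3  [3,4,5,6,7,8]=1
  size 7 → [2,3,4,5,6,7,8]=4
  first=0(b) contributes 4

4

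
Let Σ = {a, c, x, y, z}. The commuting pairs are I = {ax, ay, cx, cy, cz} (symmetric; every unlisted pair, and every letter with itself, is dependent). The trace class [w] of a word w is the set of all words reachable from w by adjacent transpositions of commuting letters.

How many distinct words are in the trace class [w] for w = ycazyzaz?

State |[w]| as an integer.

drop 0:y onto floor
drop 1:c onto floor
drop 2:a onto {1:c}
drop 3:z onto {0:y, 2:a}
drop 4:y onto {3:z}
drop 5:z onto {4:y}
drop 6:a onto {5:z}
drop 7:z onto {6:a}
ground layer = {0:y, 1:c}
drop-orders for the pieces not yet dropped (sum over which currently-grounded one goes next):
  1 to go: {7} 1
  2 to go: {6,7} 1
  3 to go: {5,6,7} 1
  4 to go: {4,5,6,7} 1
  5 to go: {3,4,5,6,7} 1
  6 to go: {0,3,4,5,6,7} 1  {2,3,4,5,6,7} 1
  if 0:y drops first: 1 orders
  if 1:c drops first: 2 orders
heap linearizations: 3

3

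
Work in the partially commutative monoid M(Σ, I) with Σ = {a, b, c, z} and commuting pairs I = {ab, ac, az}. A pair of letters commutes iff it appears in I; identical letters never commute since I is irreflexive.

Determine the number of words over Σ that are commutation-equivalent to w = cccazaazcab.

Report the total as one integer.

330

drop 0:c onto floor
drop 1:c onto {0:c}
drop 2:c onto {1:c}
drop 3:a onto floor
drop 4:z onto {2:c}
drop 5:a onto {3:a}
drop 6:a onto {5:a}
drop 7:z onto {4:z}
drop 8:c onto {7:z}
drop 9:a onto {6:a}
drop 10:b onto {8:c}
ground layer = {0:c, 3:a}
drop-orders for the pieces not yet dropped (sum over which currently-grounded one goes next):
  1 to go: {9} 1  {10} 1
  2 to go: {6,9} 1  {8,10} 1  {9,10} 2
  3 to go: {5,6,9} 1  {6,9,10} 3  {7,8,10} 1  {8,9,10} 3
  4 to go: {3,5,6,9} 1  {4,7,8,10} 1  {5,6,9,10} 4  {6,8,9,10} 6  {7,8,9,10} 4
  5 to go: {2,4,7,8,10} 1  {3,5,6,9,10} 5  {4,7,8,9,10} 5  {5,6,8,9,10} 10  {6,7,8,9,10} 10
  6 to go: {1,2,4,7,8,10} 1  {2,4,7,8,9,10} 6  {3,5,6,8,9,10} 15  {4,6,7,8,9,10} 15  {5,6,7,8,9,10} 20
  7 to go: {0,1,2,4,7,8,10} 1  {1,2,4,7,8,9,10} 7  {2,4,6,7,8,9,10} 21  {3,5,6,7,8,9,10} 35  {4,5,6,7,8,9,10} 35
  8 to go: {0,1,2,4,7,8,9,10} 8  {1,2,4,6,7,8,9,10} 28  {2,4,5,6,7,8,9,10} 56  {3,4,5,6,7,8,9,10} 70
  9 to go: {0,1,2,4,6,7,8,9,10} 36  {1,2,4,5,6,7,8,9,10} 84  {2,3,4,5,6,7,8,9,10} 126
  if 0:c drops first: 210 orders
  if 3:a drops first: 120 orders
heap linearizations: 330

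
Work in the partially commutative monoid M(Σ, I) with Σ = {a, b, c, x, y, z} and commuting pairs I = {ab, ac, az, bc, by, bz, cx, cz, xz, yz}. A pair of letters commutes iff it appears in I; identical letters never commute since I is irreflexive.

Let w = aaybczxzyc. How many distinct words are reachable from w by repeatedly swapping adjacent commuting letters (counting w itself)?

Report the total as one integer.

405

0(a) covers ∅
1(a) covers 0:a
2(y) covers 1:a
3(b) covers ∅
4(c) covers 2:y
5(z) covers ∅
6(x) covers 2:y, 3:b
7(z) covers 5:z
8(y) covers 4:c, 6:x
9(c) covers 8:y
floor of heap: 0:a, 3:b, 5:z
completions by unplaced set U, small U first (add the entries for U minus each lowest piece of U):
  |U|=1: {7}:1  {9}:1
  |U|=2: {5,7}:1  {7,9}:2  {8,9}:1
  |U|=3: {4,8,9}:1  {5,7,9}:3  {6,8,9}:1  {7,8,9}:3
  |U|=4: {3,6,8,9}:1  {4,6,8,9}:2  {4,7,8,9}:4  {5,7,8,9}:6  {6,7,8,9}:4
  |U|=5: {2,4,6,8,9}:2  {3,4,6,8,9}:3  {3,6,7,8,9}:5  {4,5,7,8,9}:10  {4,6,7,8,9}:10  {5,6,7,8,9}:10
  |U|=6: {1,2,4,6,8,9}:2  {2,3,4,6,8,9}:5  {2,4,6,7,8,9}:12  {3,4,6,7,8,9}:18  {3,5,6,7,8,9}:15  {4,5,6,7,8,9}:30
  |U|=7: {0,1,2,4,6,8,9}:2  {1,2,3,4,6,8,9}:7  {1,2,4,6,7,8,9}:14  {2,3,4,6,7,8,9}:35  {2,4,5,6,7,8,9}:42  {3,4,5,6,7,8,9}:63
  |U|=8: {0,1,2,3,4,6,8,9}:9  {0,1,2,4,6,7,8,9}:16  {1,2,3,4,6,7,8,9}:56  {1,2,4,5,6,7,8,9}:56  {2,3,4,5,6,7,8,9}:140
  start at 0(a): 252
  start at 3(b): 72
  start at 5(z): 81
sum over floor = 405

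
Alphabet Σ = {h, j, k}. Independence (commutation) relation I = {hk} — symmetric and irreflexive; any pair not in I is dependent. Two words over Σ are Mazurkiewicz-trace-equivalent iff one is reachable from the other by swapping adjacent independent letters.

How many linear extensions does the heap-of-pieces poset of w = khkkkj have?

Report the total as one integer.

5

#0=k has no predecessor
#1=h has no predecessor
#2=k depends on [0:k]
#3=k depends on [2:k]
#4=k depends on [3:k]
#5=j depends on [1:h, 4:k]
sources: [0:k, 1:h]
N(rest) = Σ N(rest − s) over sources s of rest; N(one piece) = 1:
  size 1 → [5]=1
  size 2 → [1,5]=1  [4,5]=1
  size 3 → [1,4,5]=2  [3,4,5]=1
  size 4 → [1,3,4,5]=3  [2,3,4,5]=1
  first=0(k) contributes 4
  first=1(h) contributes 1
|[w]| = 5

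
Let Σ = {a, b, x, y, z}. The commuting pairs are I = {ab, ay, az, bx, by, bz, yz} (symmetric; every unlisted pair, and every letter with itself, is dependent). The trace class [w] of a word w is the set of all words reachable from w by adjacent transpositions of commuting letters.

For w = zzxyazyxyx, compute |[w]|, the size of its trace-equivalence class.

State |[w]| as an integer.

drop 0:z onto floor
drop 1:z onto {0:z}
drop 2:x onto {1:z}
drop 3:y onto {2:x}
drop 4:a onto {2:x}
drop 5:z onto {2:x}
drop 6:y onto {3:y}
drop 7:x onto {4:a, 5:z, 6:y}
drop 8:y onto {7:x}
drop 9:x onto {8:y}
ground layer = {0:z}
drop-orders for the pieces not yet dropped (sum over which currently-grounded one goes next):
  1 to go: {9} 1
  2 to go: {8,9} 1
  3 to go: {7,8,9} 1
  4 to go: {4,7,8,9} 1  {5,7,8,9} 1  {6,7,8,9} 1
  5 to go: {3,6,7,8,9} 1  {4,5,7,8,9} 2  {4,6,7,8,9} 2  {5,6,7,8,9} 2
  6 to go: {3,4,6,7,8,9} 3  {3,5,6,7,8,9} 3  {4,5,6,7,8,9} 6
  7 to go: {3,4,5,6,7,8,9} 12
  8 to go: {2,3,4,5,6,7,8,9} 12
  if 0:z drops first: 12 orders

12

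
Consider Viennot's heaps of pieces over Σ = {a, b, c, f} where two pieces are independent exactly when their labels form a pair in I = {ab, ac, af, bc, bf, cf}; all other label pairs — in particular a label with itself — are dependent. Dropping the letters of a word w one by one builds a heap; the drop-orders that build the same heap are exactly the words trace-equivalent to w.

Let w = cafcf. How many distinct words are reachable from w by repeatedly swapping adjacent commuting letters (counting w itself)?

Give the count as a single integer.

piece 0:c — minimal
piece 1:a — minimal
piece 2:f — minimal
piece 3:c rests on {0:c}
piece 4:f rests on {2:f}
minimal pieces: {0:c, 1:a, 2:f}
ways to finish when only these pieces remain (= sum over removing one remaining piece with nothing left below it):
  1 left: {1}→1  {3}→1  {4}→1
  2 left: {0,3}→1  {1,3}→2  {1,4}→2  {2,4}→1  {3,4}→2
  3 left: {0,1,3}→3  {0,3,4}→3  {1,2,4}→3  {1,3,4}→6  {2,3,4}→3
  placing 0:c first → 12 extensions
  placing 1:a first → 6 extensions
  placing 2:f first → 12 extensions
total linear extensions = 30

30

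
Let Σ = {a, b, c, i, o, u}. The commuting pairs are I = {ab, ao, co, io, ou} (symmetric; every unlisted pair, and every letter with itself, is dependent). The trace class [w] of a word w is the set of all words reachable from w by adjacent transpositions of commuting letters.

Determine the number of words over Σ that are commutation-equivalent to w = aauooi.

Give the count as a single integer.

#0=a has no predecessor
#1=a depends on [0:a]
#2=u depends on [1:a]
#3=o has no predecessor
#4=o depends on [3:o]
#5=i depends on [2:u]
sources: [0:a, 3:o]
N(rest) = Σ N(rest − s) over sources s of rest; N(one piece) = 1:
  size 1 → [4]=1  [5]=1
  size 2 → [2,5]=1  [3,4]=1  [4,5]=2
  size 3 → [1,2,5]=1  [2,4,5]=3  [3,4,5]=3
  size 4 → [0,1,2,5]=1  [1,2,4,5]=4  [2,3,4,5]=6
  first=0(a) contributes 10
  first=3(o) contributes 5
|[w]| = 15

15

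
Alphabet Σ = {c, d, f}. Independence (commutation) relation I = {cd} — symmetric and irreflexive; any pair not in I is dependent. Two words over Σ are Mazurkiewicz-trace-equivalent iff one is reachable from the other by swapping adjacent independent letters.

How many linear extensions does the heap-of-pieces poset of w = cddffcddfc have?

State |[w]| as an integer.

9

piece 0:c — minimal
piece 1:d — minimal
piece 2:d rests on {1:d}
piece 3:f rests on {0:c, 2:d}
piece 4:f rests on {3:f}
piece 5:c rests on {4:f}
piece 6:d rests on {4:f}
piece 7:d rests on {6:d}
piece 8:f rests on {5:c, 7:d}
piece 9:c rests on {8:f}
minimal pieces: {0:c, 1:d}
ways to finish when only these pieces remain (= sum over removing one remaining piece with nothing left below it):
  1 left: {9}→1
  2 left: {8,9}→1
  3 left: {5,8,9}→1  {7,8,9}→1
  4 left: {5,7,8,9}→2  {6,7,8,9}→1
  5 left: {5,6,7,8,9}→3
  6 left: {4,5,6,7,8,9}→3
  7 left: {3,4,5,6,7,8,9}→3
  8 left: {0,3,4,5,6,7,8,9}→3  {2,3,4,5,6,7,8,9}→3
  placing 0:c first → 3 extensions
  placing 1:d first → 6 extensions
total linear extensions = 9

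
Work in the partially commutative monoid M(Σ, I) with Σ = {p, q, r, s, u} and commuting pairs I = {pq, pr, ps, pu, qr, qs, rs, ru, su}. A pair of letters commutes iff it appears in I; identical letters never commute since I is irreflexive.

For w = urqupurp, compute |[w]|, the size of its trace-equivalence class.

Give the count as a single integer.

420

piece 0:u — minimal
piece 1:r — minimal
piece 2:q rests on {0:u}
piece 3:u rests on {2:q}
piece 4:p — minimal
piece 5:u rests on {3:u}
piece 6:r rests on {1:r}
piece 7:p rests on {4:p}
minimal pieces: {0:u, 1:r, 4:p}
ways to finish when only these pieces remain (= sum over removing one remaining piece with nothing left below it):
  1 left: {5}→1  {6}→1  {7}→1
  2 left: {1,6}→1  {3,5}→1  {4,7}→1  {5,6}→2  {5,7}→2  {6,7}→2
  3 left: {1,5,6}→3  {1,6,7}→3  {2,3,5}→1  {3,5,6}→3  {3,5,7}→3  {4,5,7}→3  {4,6,7}→3  {5,6,7}→6
  4 left: {0,2,3,5}→1  {1,3,5,6}→6  {1,4,6,7}→6  {1,5,6,7}→12  {2,3,5,6}→4  {2,3,5,7}→4  {3,4,5,7}→6  {3,5,6,7}→12  {4,5,6,7}→12
  5 left: {0,2,3,5,6}→5  {0,2,3,5,7}→5  {1,2,3,5,6}→10  {1,3,5,6,7}→30  {1,4,5,6,7}→30  {2,3,4,5,7}→10  {2,3,5,6,7}→20  {3,4,5,6,7}→30
  6 left: {0,1,2,3,5,6}→15  {0,2,3,4,5,7}→15  {0,2,3,5,6,7}→30  {1,2,3,5,6,7}→60  {1,3,4,5,6,7}→90  {2,3,4,5,6,7}→60
  placing 0:u first → 210 extensions
  placing 1:r first → 105 extensions
  placing 4:p first → 105 extensions
total linear extensions = 420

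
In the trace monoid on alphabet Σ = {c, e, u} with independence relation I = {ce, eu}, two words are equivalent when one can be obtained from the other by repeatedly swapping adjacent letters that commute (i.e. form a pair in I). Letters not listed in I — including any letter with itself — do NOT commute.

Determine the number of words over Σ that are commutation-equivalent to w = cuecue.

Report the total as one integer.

piece 0:c — minimal
piece 1:u rests on {0:c}
piece 2:e — minimal
piece 3:c rests on {1:u}
piece 4:u rests on {3:c}
piece 5:e rests on {2:e}
minimal pieces: {0:c, 2:e}
ways to finish when only these pieces remain (= sum over removing one remaining piece with nothing left below it):
  1 left: {4}→1  {5}→1
  2 left: {2,5}→1  {3,4}→1  {4,5}→2
  3 left: {1,3,4}→1  {2,4,5}→3  {3,4,5}→3
  4 left: {0,1,3,4}→1  {1,3,4,5}→4  {2,3,4,5}→6
  placing 0:c first → 10 extensions
  placing 2:e first → 5 extensions
total linear extensions = 15

15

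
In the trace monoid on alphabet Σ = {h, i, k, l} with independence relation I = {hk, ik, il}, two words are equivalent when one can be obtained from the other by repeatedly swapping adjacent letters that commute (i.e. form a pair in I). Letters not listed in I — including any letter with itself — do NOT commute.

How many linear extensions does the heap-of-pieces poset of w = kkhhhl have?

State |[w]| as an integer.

10

#0=k has no predecessor
#1=k depends on [0:k]
#2=h has no predecessor
#3=h depends on [2:h]
#4=h depends on [3:h]
#5=l depends on [1:k, 4:h]
sources: [0:k, 2:h]
N(rest) = Σ N(rest − s) over sources s of rest; N(one piece) = 1:
  size 1 → [5]=1
  size 2 → [1,5]=1  [4,5]=1
  size 3 → [0,1,5]=1  [1,4,5]=2  [3,4,5]=1
  size 4 → [0,1,4,5]=3  [1,3,4,5]=3  [2,3,4,5]=1
  first=0(k) contributes 4
  first=2(h) contributes 6
|[w]| = 10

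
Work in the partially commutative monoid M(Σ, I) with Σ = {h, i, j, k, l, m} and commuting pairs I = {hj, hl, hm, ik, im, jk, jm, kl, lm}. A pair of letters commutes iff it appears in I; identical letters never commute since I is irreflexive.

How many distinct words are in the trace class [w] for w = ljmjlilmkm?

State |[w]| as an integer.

210

#0=l has no predecessor
#1=j depends on [0:l]
#2=m has no predecessor
#3=j depends on [1:j]
#4=l depends on [3:j]
#5=i depends on [4:l]
#6=l depends on [5:i]
#7=m depends on [2:m]
#8=k depends on [7:m]
#9=m depends on [8:k]
sources: [0:l, 2:m]
N(rest) = Σ N(rest − s) over sources s of rest; N(one piece) = 1:
  size 1 → [6]=1  [9]=1
  size 2 → [5,6]=1  [6,9]=2  [8,9]=1
  size 3 → [4,5,6]=1  [5,6,9]=3  [6,8,9]=3  [7,8,9]=1
  size 4 → [2,7,8,9]=1  [3,4,5,6]=1  [4,5,6,9]=4  [5,6,8,9]=6  [6,7,8,9]=4
  size 5 → [1,3,4,5,6]=1  [2,6,7,8,9]=5  [3,4,5,6,9]=5  [4,5,6,8,9]=10  [5,6,7,8,9]=10
  size 6 → [0,1,3,4,5,6]=1  [1,3,4,5,6,9]=6  [2,5,6,7,8,9]=15  [3,4,5,6,8,9]=15  [4,5,6,7,8,9]=20
  size 7 → [0,1,3,4,5,6,9]=7  [1,3,4,5,6,8,9]=21  [2,4,5,6,7,8,9]=35  [3,4,5,6,7,8,9]=35
  size 8 → [0,1,3,4,5,6,8,9]=28  [1,3,4,5,6,7,8,9]=56  [2,3,4,5,6,7,8,9]=70
  first=0(l) contributes 126
  first=2(m) contributes 84
|[w]| = 210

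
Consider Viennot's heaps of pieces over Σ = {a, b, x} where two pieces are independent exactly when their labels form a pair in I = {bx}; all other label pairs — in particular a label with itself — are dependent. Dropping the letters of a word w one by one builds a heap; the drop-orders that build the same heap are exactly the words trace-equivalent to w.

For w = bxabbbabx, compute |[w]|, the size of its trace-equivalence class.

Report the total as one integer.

#0=b has no predecessor
#1=x has no predecessor
#2=a depends on [0:b, 1:x]
#3=b depends on [2:a]
#4=b depends on [3:b]
#5=b depends on [4:b]
#6=a depends on [5:b]
#7=b depends on [6:a]
#8=x depends on [6:a]
sources: [0:b, 1:x]
N(rest) = Σ N(rest − s) over sources s of rest; N(one piece) = 1:
  size 1 → [7]=1  [8]=1
  size 2 → [7,8]=2
  size 3 → [6,7,8]=2
  size 4 → [5,6,7,8]=2
  size 5 → [4,5,6,7,8]=2
  size 6 → [3,4,5,6,7,8]=2
  size 7 → [2,3,4,5,6,7,8]=2
  first=0(b) contributes 2
  first=1(x) contributes 2
|[w]| = 4

4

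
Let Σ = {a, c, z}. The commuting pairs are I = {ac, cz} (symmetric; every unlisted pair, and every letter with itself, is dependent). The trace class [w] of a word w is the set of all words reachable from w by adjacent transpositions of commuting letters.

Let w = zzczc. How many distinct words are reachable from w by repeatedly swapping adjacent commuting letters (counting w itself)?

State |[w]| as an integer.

10

#0=z has no predecessor
#1=z depends on [0:z]
#2=c has no predecessor
#3=z depends on [1:z]
#4=c depends on [2:c]
sources: [0:z, 2:c]
N(rest) = Σ N(rest − s) over sources s of rest; N(one piece) = 1:
  size 1 → [3]=1  [4]=1
  size 2 → [1,3]=1  [2,4]=1  [3,4]=2
  size 3 → [0,1,3]=1  [1,3,4]=3  [2,3,4]=3
  first=0(z) contributes 6
  first=2(c) contributes 4
|[w]| = 10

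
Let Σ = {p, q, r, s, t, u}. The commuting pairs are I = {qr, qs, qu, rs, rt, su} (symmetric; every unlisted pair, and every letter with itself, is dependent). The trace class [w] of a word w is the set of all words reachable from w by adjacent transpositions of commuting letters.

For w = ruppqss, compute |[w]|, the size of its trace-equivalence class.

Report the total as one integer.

3

0(r) covers ∅
1(u) covers 0:r
2(p) covers 1:u
3(p) covers 2:p
4(q) covers 3:p
5(s) covers 3:p
6(s) covers 5:s
floor of heap: 0:r
completions by unplaced set U, small U first (add the entries for U minus each lowest piece of U):
  |U|=1: {4}:1  {6}:1
  |U|=2: {4,6}:2  {5,6}:1
  |U|=3: {4,5,6}:3
  |U|=4: {3,4,5,6}:3
  |U|=5: {2,3,4,5,6}:3
  start at 0(r): 3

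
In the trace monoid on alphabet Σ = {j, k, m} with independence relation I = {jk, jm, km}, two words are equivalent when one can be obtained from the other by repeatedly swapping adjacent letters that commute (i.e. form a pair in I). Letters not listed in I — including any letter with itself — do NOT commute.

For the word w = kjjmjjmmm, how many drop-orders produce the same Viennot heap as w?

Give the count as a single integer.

#0=k has no predecessor
#1=j has no predecessor
#2=j depends on [1:j]
#3=m has no predecessor
#4=j depends on [2:j]
#5=j depends on [4:j]
#6=m depends on [3:m]
#7=m depends on [6:m]
#8=m depends on [7:m]
sources: [0:k, 1:j, 3:m]
N(rest) = Σ N(rest − s) over sources s of rest; N(one piece) = 1:
  size 1 → [0]=1  [5]=1  [8]=1
  size 2 → [0,5]=2  [0,8]=2  [4,5]=1  [5,8]=2  [7,8]=1
  size 3 → [0,4,5]=3  [0,5,8]=6  [0,7,8]=3  [2,4,5]=1  [4,5,8]=3  [5,7,8]=3  [6,7,8]=1
  size 4 → [0,2,4,5]=4  [0,4,5,8]=12  [0,5,7,8]=12  [0,6,7,8]=4  [1,2,4,5]=1  [2,4,5,8]=4  [3,6,7,8]=1  [4,5,7,8]=6  [5,6,7,8]=4
  size 5 → [0,1,2,4,5]=5  [0,2,4,5,8]=20  [0,3,6,7,8]=5  [0,4,5,7,8]=30  [0,5,6,7,8]=20  [1,2,4,5,8]=5  [2,4,5,7,8]=10  [3,5,6,7,8]=5  [4,5,6,7,8]=10
  size 6 → [0,1,2,4,5,8]=30  [0,2,4,5,7,8]=60  [0,3,5,6,7,8]=30  [0,4,5,6,7,8]=60  [1,2,4,5,7,8]=15  [2,4,5,6,7,8]=20  [3,4,5,6,7,8]=15
  size 7 → [0,1,2,4,5,7,8]=105  [0,2,4,5,6,7,8]=140  [0,3,4,5,6,7,8]=105  [1,2,4,5,6,7,8]=35  [2,3,4,5,6,7,8]=35
  first=0(k) contributes 70
  first=1(j) contributes 280
  first=3(m) contributes 280
|[w]| = 630

630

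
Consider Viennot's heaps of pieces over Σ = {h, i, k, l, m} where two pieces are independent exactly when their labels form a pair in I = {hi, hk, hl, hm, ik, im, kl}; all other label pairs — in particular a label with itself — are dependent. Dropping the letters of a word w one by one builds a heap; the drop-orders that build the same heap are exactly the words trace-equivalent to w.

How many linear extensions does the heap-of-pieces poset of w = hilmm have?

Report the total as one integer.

drop 0:h onto floor
drop 1:i onto floor
drop 2:l onto {1:i}
drop 3:m onto {2:l}
drop 4:m onto {3:m}
ground layer = {0:h, 1:i}
drop-orders for the pieces not yet dropped (sum over which currently-grounded one goes next):
  1 to go: {0} 1  {4} 1
  2 to go: {0,4} 2  {3,4} 1
  3 to go: {0,3,4} 3  {2,3,4} 1
  if 0:h drops first: 1 orders
  if 1:i drops first: 4 orders
heap linearizations: 5

5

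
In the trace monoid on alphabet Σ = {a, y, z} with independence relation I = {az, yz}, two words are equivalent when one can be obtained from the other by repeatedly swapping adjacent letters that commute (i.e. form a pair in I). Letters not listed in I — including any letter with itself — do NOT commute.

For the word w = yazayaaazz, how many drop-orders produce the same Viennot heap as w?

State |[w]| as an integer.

120

drop 0:y onto floor
drop 1:a onto {0:y}
drop 2:z onto floor
drop 3:a onto {1:a}
drop 4:y onto {3:a}
drop 5:a onto {4:y}
drop 6:a onto {5:a}
drop 7:a onto {6:a}
drop 8:z onto {2:z}
drop 9:z onto {8:z}
ground layer = {0:y, 2:z}
drop-orders for the pieces not yet dropped (sum over which currently-grounded one goes next):
  1 to go: {7} 1  {9} 1
  2 to go: {6,7} 1  {7,9} 2  {8,9} 1
  3 to go: {2,8,9} 1  {5,6,7} 1  {6,7,9} 3  {7,8,9} 3
  4 to go: {2,7,8,9} 4  {4,5,6,7} 1  {5,6,7,9} 4  {6,7,8,9} 6
  5 to go: {2,6,7,8,9} 10  {3,4,5,6,7} 1  {4,5,6,7,9} 5  {5,6,7,8,9} 10
  6 to go: {1,3,4,5,6,7} 1  {2,5,6,7,8,9} 20  {3,4,5,6,7,9} 6  {4,5,6,7,8,9} 15
  7 to go: {0,1,3,4,5,6,7} 1  {1,3,4,5,6,7,9} 7  {2,4,5,6,7,8,9} 35  {3,4,5,6,7,8,9} 21
  8 to go: {0,1,3,4,5,6,7,9} 8  {1,3,4,5,6,7,8,9} 28  {2,3,4,5,6,7,8,9} 56
  if 0:y drops first: 84 orders
  if 2:z drops first: 36 orders
heap linearizations: 120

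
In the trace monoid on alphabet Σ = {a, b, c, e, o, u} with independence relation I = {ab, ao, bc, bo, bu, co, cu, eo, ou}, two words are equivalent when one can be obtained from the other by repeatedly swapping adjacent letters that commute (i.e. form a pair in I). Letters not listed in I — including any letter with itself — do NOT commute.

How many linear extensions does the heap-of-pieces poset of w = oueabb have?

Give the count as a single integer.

piece 0:o — minimal
piece 1:u — minimal
piece 2:e rests on {1:u}
piece 3:a rests on {2:e}
piece 4:b rests on {2:e}
piece 5:b rests on {4:b}
minimal pieces: {0:o, 1:u}
ways to finish when only these pieces remain (= sum over removing one remaining piece with nothing left below it):
  1 left: {0}→1  {3}→1  {5}→1
  2 left: {0,3}→2  {0,5}→2  {3,5}→2  {4,5}→1
  3 left: {0,3,5}→6  {0,4,5}→3  {3,4,5}→3
  4 left: {0,3,4,5}→12  {2,3,4,5}→3
  placing 0:o first → 3 extensions
  placing 1:u first → 15 extensions
total linear extensions = 18

18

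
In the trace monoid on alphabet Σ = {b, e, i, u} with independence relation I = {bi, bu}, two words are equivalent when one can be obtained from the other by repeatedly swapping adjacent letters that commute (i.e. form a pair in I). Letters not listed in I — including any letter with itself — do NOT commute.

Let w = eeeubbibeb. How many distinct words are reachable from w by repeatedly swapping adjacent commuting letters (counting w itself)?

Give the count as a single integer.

#0=e has no predecessor
#1=e depends on [0:e]
#2=e depends on [1:e]
#3=u depends on [2:e]
#4=b depends on [2:e]
#5=b depends on [4:b]
#6=i depends on [3:u]
#7=b depends on [5:b]
#8=e depends on [6:i, 7:b]
#9=b depends on [8:e]
sources: [0:e]
N(rest) = Σ N(rest − s) over sources s of rest; N(one piece) = 1:
  size 1 → [9]=1
  size 2 → [8,9]=1
  size 3 → [6,8,9]=1  [7,8,9]=1
  size 4 → [3,6,8,9]=1  [5,7,8,9]=1  [6,7,8,9]=2
  size 5 → [3,6,7,8,9]=3  [4,5,7,8,9]=1  [5,6,7,8,9]=3
  size 6 → [3,5,6,7,8,9]=6  [4,5,6,7,8,9]=4
  size 7 → [3,4,5,6,7,8,9]=10
  size 8 → [2,3,4,5,6,7,8,9]=10
  first=0(e) contributes 10

10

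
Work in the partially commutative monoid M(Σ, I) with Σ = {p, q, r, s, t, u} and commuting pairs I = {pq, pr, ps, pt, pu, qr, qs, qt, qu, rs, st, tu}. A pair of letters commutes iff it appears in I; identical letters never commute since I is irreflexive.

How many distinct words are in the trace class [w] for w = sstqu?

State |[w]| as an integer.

drop 0:s onto floor
drop 1:s onto {0:s}
drop 2:t onto floor
drop 3:q onto floor
drop 4:u onto {1:s}
ground layer = {0:s, 2:t, 3:q}
drop-orders for the pieces not yet dropped (sum over which currently-grounded one goes next):
  1 to go: {2} 1  {3} 1  {4} 1
  2 to go: {1,4} 1  {2,3} 2  {2,4} 2  {3,4} 2
  3 to go: {0,1,4} 1  {1,2,4} 3  {1,3,4} 3  {2,3,4} 6
  if 0:s drops first: 12 orders
  if 2:t drops first: 4 orders
  if 3:q drops first: 4 orders
heap linearizations: 20

20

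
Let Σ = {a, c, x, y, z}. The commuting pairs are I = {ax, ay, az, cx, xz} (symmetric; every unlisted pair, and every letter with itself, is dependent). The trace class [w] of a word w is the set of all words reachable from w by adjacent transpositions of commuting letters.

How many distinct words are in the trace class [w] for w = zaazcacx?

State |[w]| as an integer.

drop 0:z onto floor
drop 1:a onto floor
drop 2:a onto {1:a}
drop 3:z onto {0:z}
drop 4:c onto {2:a, 3:z}
drop 5:a onto {4:c}
drop 6:c onto {5:a}
drop 7:x onto floor
ground layer = {0:z, 1:a, 7:x}
drop-orders for the pieces not yet dropped (sum over which currently-grounded one goes next):
  1 to go: {6} 1  {7} 1
  2 to go: {5,6} 1  {6,7} 2
  3 to go: {4,5,6} 1  {5,6,7} 3
  4 to go: {2,4,5,6} 1  {3,4,5,6} 1  {4,5,6,7} 4
  5 to go: {0,3,4,5,6} 1  {1,2,4,5,6} 1  {2,3,4,5,6} 2  {2,4,5,6,7} 5  {3,4,5,6,7} 5
  6 to go: {0,2,3,4,5,6} 3  {0,3,4,5,6,7} 6  {1,2,3,4,5,6} 3  {1,2,4,5,6,7} 6  {2,3,4,5,6,7} 12
  if 0:z drops first: 21 orders
  if 1:a drops first: 21 orders
  if 7:x drops first: 6 orders
heap linearizations: 48

48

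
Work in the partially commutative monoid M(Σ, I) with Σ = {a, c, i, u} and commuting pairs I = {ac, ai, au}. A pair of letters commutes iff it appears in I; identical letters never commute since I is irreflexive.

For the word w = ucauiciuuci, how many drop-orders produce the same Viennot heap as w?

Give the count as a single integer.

#0=u has no predecessor
#1=c depends on [0:u]
#2=a has no predecessor
#3=u depends on [1:c]
#4=i depends on [3:u]
#5=c depends on [4:i]
#6=i depends on [5:c]
#7=u depends on [6:i]
#8=u depends on [7:u]
#9=c depends on [8:u]
#10=i depends on [9:c]
sources: [0:u, 2:a]
N(rest) = Σ N(rest − s) over sources s of rest; N(one piece) = 1:
  size 1 → [2]=1  [10]=1
  size 2 → [2,10]=2  [9,10]=1
  size 3 → [2,9,10]=3  [8,9,10]=1
  size 4 → [2,8,9,10]=4  [7,8,9,10]=1
  size 5 → [2,7,8,9,10]=5  [6,7,8,9,10]=1
  size 6 → [2,6,7,8,9,10]=6  [5,6,7,8,9,10]=1
  size 7 → [2,5,6,7,8,9,10]=7  [4,5,6,7,8,9,10]=1
  size 8 → [2,4,5,6,7,8,9,10]=8  [3,4,5,6,7,8,9,10]=1
  size 9 → [1,3,4,5,6,7,8,9,10]=1  [2,3,4,5,6,7,8,9,10]=9
  first=0(u) contributes 10
  first=2(a) contributes 1
|[w]| = 11

11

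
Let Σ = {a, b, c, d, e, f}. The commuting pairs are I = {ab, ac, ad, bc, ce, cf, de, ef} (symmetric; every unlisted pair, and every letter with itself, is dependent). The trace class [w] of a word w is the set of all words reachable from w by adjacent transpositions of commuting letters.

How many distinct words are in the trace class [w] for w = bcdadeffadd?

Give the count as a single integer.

piece 0:b — minimal
piece 1:c — minimal
piece 2:d rests on {0:b, 1:c}
piece 3:a — minimal
piece 4:d rests on {2:d}
piece 5:e rests on {0:b, 3:a}
piece 6:f rests on {3:a, 4:d}
piece 7:f rests on {6:f}
piece 8:a rests on {5:e, 7:f}
piece 9:d rests on {7:f}
piece 10:d rests on {9:d}
minimal pieces: {0:b, 1:c, 3:a}
ways to finish when only these pieces remain (= sum over removing one remaining piece with nothing left below it):
  1 left: {8}→1  {10}→1
  2 left: {5,8}→1  {8,10}→2  {9,10}→1
  3 left: {5,8,10}→3  {8,9,10}→3
  4 left: {5,8,9,10}→6  {7,8,9,10}→3
  5 left: {5,7,8,9,10}→9  {6,7,8,9,10}→3
  6 left: {4,6,7,8,9,10}→3  {5,6,7,8,9,10}→12
  7 left: {2,4,6,7,8,9,10}→3  {3,5,6,7,8,9,10}→12  {4,5,6,7,8,9,10}→15
  8 left: {1,2,4,6,7,8,9,10}→3  {2,4,5,6,7,8,9,10}→18  {3,4,5,6,7,8,9,10}→27
  9 left: {0,2,4,5,6,7,8,9,10}→18  {1,2,4,5,6,7,8,9,10}→21  {2,3,4,5,6,7,8,9,10}→45
  placing 0:b first → 66 extensions
  placing 1:c first → 63 extensions
  placing 3:a first → 39 extensions
total linear extensions = 168

168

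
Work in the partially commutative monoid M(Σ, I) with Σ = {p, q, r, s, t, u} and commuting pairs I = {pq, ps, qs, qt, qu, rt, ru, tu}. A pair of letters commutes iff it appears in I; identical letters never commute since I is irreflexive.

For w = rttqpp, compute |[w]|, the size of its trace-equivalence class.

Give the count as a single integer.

drop 0:r onto floor
drop 1:t onto floor
drop 2:t onto {1:t}
drop 3:q onto {0:r}
drop 4:p onto {0:r, 2:t}
drop 5:p onto {4:p}
ground layer = {0:r, 1:t}
drop-orders for the pieces not yet dropped (sum over which currently-grounded one goes next):
  1 to go: {3} 1  {5} 1
  2 to go: {3,5} 2  {4,5} 1
  3 to go: {2,4,5} 1  {3,4,5} 3
  4 to go: {0,3,4,5} 3  {1,2,4,5} 1  {2,3,4,5} 4
  if 0:r drops first: 5 orders
  if 1:t drops first: 7 orders
heap linearizations: 12

12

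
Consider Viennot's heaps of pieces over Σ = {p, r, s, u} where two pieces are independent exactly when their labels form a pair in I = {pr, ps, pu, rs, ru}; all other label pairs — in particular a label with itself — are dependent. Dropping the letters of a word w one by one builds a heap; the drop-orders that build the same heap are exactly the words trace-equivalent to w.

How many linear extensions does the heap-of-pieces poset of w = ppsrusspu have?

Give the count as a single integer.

piece 0:p — minimal
piece 1:p rests on {0:p}
piece 2:s — minimal
piece 3:r — minimal
piece 4:u rests on {2:s}
piece 5:s rests on {4:u}
piece 6:s rests on {5:s}
piece 7:p rests on {1:p}
piece 8:u rests on {6:s}
minimal pieces: {0:p, 2:s, 3:r}
ways to finish when only these pieces remain (= sum over removing one remaining piece with nothing left below it):
  1 left: {3}→1  {7}→1  {8}→1
  2 left: {1,7}→1  {3,7}→2  {3,8}→2  {6,8}→1  {7,8}→2
  3 left: {0,1,7}→1  {1,3,7}→3  {1,7,8}→3  {3,6,8}→3  {3,7,8}→6  {5,6,8}→1  {6,7,8}→3
  4 left: {0,1,3,7}→4  {0,1,7,8}→4  {1,3,7,8}→12  {1,6,7,8}→6  {3,5,6,8}→4  {3,6,7,8}→12  {4,5,6,8}→1  {5,6,7,8}→4
  5 left: {0,1,3,7,8}→20  {0,1,6,7,8}→10  {1,3,6,7,8}→30  {1,5,6,7,8}→10  {2,4,5,6,8}→1  {3,4,5,6,8}→5  {3,5,6,7,8}→20  {4,5,6,7,8}→5
  6 left: {0,1,3,6,7,8}→60  {0,1,5,6,7,8}→20  {1,3,5,6,7,8}→60  {1,4,5,6,7,8}→15  {2,3,4,5,6,8}→6  {2,4,5,6,7,8}→6  {3,4,5,6,7,8}→30
  7 left: {0,1,3,5,6,7,8}→140  {0,1,4,5,6,7,8}→35  {1,2,4,5,6,7,8}→21  {1,3,4,5,6,7,8}→105  {2,3,4,5,6,7,8}→42
  placing 0:p first → 168 extensions
  placing 2:s first → 280 extensions
  placing 3:r first → 56 extensions
total linear extensions = 504

504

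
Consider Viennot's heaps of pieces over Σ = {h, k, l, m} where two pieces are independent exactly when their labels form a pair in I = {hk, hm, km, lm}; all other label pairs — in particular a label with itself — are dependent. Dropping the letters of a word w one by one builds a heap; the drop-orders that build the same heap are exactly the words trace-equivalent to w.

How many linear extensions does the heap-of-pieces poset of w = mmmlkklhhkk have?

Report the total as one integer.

990

0(m) covers ∅
1(m) covers 0:m
2(m) covers 1:m
3(l) covers ∅
4(k) covers 3:l
5(k) covers 4:k
6(l) covers 5:k
7(h) covers 6:l
8(h) covers 7:h
9(k) covers 6:l
10(k) covers 9:k
floor of heap: 0:m, 3:l
completions by unplaced set U, small U first (add the entries for U minus each lowest piece of U):
  |U|=1: {2}:1  {8}:1  {10}:1
  |U|=2: {1,2}:1  {2,8}:2  {2,10}:2  {7,8}:1  {8,10}:2  {9,10}:1
  |U|=3: {0,1,2}:1  {1,2,8}:3  {1,2,10}:3  {2,7,8}:3  {2,8,10}:6  {2,9,10}:3  {7,8,10}:3  {8,9,10}:3
  |U|=4: {0,1,2,8}:4  {0,1,2,10}:4  {1,2,7,8}:6  {1,2,8,10}:12  {1,2,9,10}:6  {2,7,8,10}:12  {2,8,9,10}:12  {7,8,9,10}:6
  |U|=5: {0,1,2,7,8}:10  {0,1,2,8,10}:20  {0,1,2,9,10}:10  {1,2,7,8,10}:30  {1,2,8,9,10}:30  {2,7,8,9,10}:30  {6,7,8,9,10}:6
  |U|=6: {0,1,2,7,8,10}:60  {0,1,2,8,9,10}:60  {1,2,7,8,9,10}:90  {2,6,7,8,9,10}:36  {5,6,7,8,9,10}:6
  |U|=7: {0,1,2,7,8,9,10}:210  {1,2,6,7,8,9,10}:126  {2,5,6,7,8,9,10}:42  {4,5,6,7,8,9,10}:6
  |U|=8: {0,1,2,6,7,8,9,10}:336  {1,2,5,6,7,8,9,10}:168  {2,4,5,6,7,8,9,10}:48  {3,4,5,6,7,8,9,10}:6
  |U|=9: {0,1,2,5,6,7,8,9,10}:504  {1,2,4,5,6,7,8,9,10}:216  {2,3,4,5,6,7,8,9,10}:54
  start at 0(m): 270
  start at 3(l): 720
sum over floor = 990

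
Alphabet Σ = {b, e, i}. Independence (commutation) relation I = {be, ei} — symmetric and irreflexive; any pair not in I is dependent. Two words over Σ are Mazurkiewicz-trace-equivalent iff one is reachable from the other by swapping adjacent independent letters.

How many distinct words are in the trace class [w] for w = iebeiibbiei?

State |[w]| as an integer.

piece 0:i — minimal
piece 1:e — minimal
piece 2:b rests on {0:i}
piece 3:e rests on {1:e}
piece 4:i rests on {2:b}
piece 5:i rests on {4:i}
piece 6:b rests on {5:i}
piece 7:b rests on {6:b}
piece 8:i rests on {7:b}
piece 9:e rests on {3:e}
piece 10:i rests on {8:i}
minimal pieces: {0:i, 1:e}
ways to finish when only these pieces remain (= sum over removing one remaining piece with nothing left below it):
  1 left: {9}→1  {10}→1
  2 left: {3,9}→1  {8,10}→1  {9,10}→2
  3 left: {1,3,9}→1  {3,9,10}→3  {7,8,10}→1  {8,9,10}→3
  4 left: {1,3,9,10}→4  {3,8,9,10}→6  {6,7,8,10}→1  {7,8,9,10}→4
  5 left: {1,3,8,9,10}→10  {3,7,8,9,10}→10  {5,6,7,8,10}→1  {6,7,8,9,10}→5
  6 left: {1,3,7,8,9,10}→20  {3,6,7,8,9,10}→15  {4,5,6,7,8,10}→1  {5,6,7,8,9,10}→6
  7 left: {1,3,6,7,8,9,10}→35  {2,4,5,6,7,8,10}→1  {3,5,6,7,8,9,10}→21  {4,5,6,7,8,9,10}→7
  8 left: {0,2,4,5,6,7,8,10}→1  {1,3,5,6,7,8,9,10}→56  {2,4,5,6,7,8,9,10}→8  {3,4,5,6,7,8,9,10}→28
  9 left: {0,2,4,5,6,7,8,9,10}→9  {1,3,4,5,6,7,8,9,10}→84  {2,3,4,5,6,7,8,9,10}→36
  placing 0:i first → 120 extensions
  placing 1:e first → 45 extensions
total linear extensions = 165

165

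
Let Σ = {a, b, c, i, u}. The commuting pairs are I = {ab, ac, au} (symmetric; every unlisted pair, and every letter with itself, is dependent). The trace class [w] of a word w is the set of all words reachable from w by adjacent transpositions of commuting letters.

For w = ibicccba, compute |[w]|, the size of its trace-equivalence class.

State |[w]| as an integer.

#0=i has no predecessor
#1=b depends on [0:i]
#2=i depends on [1:b]
#3=c depends on [2:i]
#4=c depends on [3:c]
#5=c depends on [4:c]
#6=b depends on [5:c]
#7=a depends on [2:i]
sources: [0:i]
N(rest) = Σ N(rest − s) over sources s of rest; N(one piece) = 1:
  size 1 → [6]=1  [7]=1
  size 2 → [5,6]=1  [6,7]=2
  size 3 → [4,5,6]=1  [5,6,7]=3
  size 4 → [3,4,5,6]=1  [4,5,6,7]=4
  size 5 → [3,4,5,6,7]=5
  size 6 → [2,3,4,5,6,7]=5
  first=0(i) contributes 5

5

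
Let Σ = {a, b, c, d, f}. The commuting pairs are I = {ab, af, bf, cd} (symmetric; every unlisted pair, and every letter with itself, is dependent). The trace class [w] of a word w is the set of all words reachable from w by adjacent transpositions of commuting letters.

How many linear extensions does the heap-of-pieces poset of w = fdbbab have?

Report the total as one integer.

piece 0:f — minimal
piece 1:d rests on {0:f}
piece 2:b rests on {1:d}
piece 3:b rests on {2:b}
piece 4:a rests on {1:d}
piece 5:b rests on {3:b}
minimal pieces: {0:f}
ways to finish when only these pieces remain (= sum over removing one remaining piece with nothing left below it):
  1 left: {4}→1  {5}→1
  2 left: {3,5}→1  {4,5}→2
  3 left: {2,3,5}→1  {3,4,5}→3
  4 left: {2,3,4,5}→4
  placing 0:f first → 4 extensions

4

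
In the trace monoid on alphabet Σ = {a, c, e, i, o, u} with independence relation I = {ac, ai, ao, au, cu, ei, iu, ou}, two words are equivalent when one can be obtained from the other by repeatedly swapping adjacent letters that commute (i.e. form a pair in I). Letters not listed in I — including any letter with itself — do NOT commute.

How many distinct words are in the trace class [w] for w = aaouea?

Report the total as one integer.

12

#0=a has no predecessor
#1=a depends on [0:a]
#2=o has no predecessor
#3=u has no predecessor
#4=e depends on [1:a, 2:o, 3:u]
#5=a depends on [4:e]
sources: [0:a, 2:o, 3:u]
N(rest) = Σ N(rest − s) over sources s of rest; N(one piece) = 1:
  size 1 → [5]=1
  size 2 → [4,5]=1
  size 3 → [1,4,5]=1  [2,4,5]=1  [3,4,5]=1
  size 4 → [0,1,4,5]=1  [1,2,4,5]=2  [1,3,4,5]=2  [2,3,4,5]=2
  first=0(a) contributes 6
  first=2(o) contributes 3
  first=3(u) contributes 3
|[w]| = 12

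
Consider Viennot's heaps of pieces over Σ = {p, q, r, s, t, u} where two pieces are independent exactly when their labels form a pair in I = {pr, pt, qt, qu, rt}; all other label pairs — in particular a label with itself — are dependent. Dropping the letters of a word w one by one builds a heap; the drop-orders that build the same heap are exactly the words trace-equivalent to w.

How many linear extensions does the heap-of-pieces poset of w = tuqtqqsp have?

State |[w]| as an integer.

#0=t has no predecessor
#1=u depends on [0:t]
#2=q has no predecessor
#3=t depends on [1:u]
#4=q depends on [2:q]
#5=q depends on [4:q]
#6=s depends on [3:t, 5:q]
#7=p depends on [6:s]
sources: [0:t, 2:q]
N(rest) = Σ N(rest − s) over sources s of rest; N(one piece) = 1:
  size 1 → [7]=1
  size 2 → [6,7]=1
  size 3 → [3,6,7]=1  [5,6,7]=1
  size 4 → [1,3,6,7]=1  [3,5,6,7]=2  [4,5,6,7]=1
  size 5 → [0,1,3,6,7]=1  [1,3,5,6,7]=3  [2,4,5,6,7]=1  [3,4,5,6,7]=3
  size 6 → [0,1,3,5,6,7]=4  [1,3,4,5,6,7]=6  [2,3,4,5,6,7]=4
  first=0(t) contributes 10
  first=2(q) contributes 10
|[w]| = 20

20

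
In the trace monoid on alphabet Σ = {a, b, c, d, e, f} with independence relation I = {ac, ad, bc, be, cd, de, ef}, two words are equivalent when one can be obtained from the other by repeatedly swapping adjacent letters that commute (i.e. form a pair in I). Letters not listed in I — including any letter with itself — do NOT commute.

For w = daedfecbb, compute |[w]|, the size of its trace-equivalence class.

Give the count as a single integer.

96

drop 0:d onto floor
drop 1:a onto floor
drop 2:e onto {1:a}
drop 3:d onto {0:d}
drop 4:f onto {1:a, 3:d}
drop 5:e onto {2:e}
drop 6:c onto {4:f, 5:e}
drop 7:b onto {4:f}
drop 8:b onto {7:b}
ground layer = {0:d, 1:a}
drop-orders for the pieces not yet dropped (sum over which currently-grounded one goes next):
  1 to go: {6} 1  {8} 1
  2 to go: {5,6} 1  {6,8} 2  {7,8} 1
  3 to go: {2,5,6} 1  {5,6,8} 3  {6,7,8} 3
  4 to go: {2,5,6,8} 4  {4,6,7,8} 3  {5,6,7,8} 6
  5 to go: {2,5,6,7,8} 10  {3,4,6,7,8} 3  {4,5,6,7,8} 9
  6 to go: {0,3,4,6,7,8} 3  {2,4,5,6,7,8} 19  {3,4,5,6,7,8} 12
  7 to go: {0,3,4,5,6,7,8} 15  {1,2,4,5,6,7,8} 19  {2,3,4,5,6,7,8} 31
  if 0:d drops first: 50 orders
  if 1:a drops first: 46 orders
heap linearizations: 96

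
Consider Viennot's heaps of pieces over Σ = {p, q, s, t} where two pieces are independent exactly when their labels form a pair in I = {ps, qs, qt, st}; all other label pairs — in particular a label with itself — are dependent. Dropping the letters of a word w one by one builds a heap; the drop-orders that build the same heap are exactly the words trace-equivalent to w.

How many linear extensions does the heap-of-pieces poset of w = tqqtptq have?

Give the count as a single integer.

12

drop 0:t onto floor
drop 1:q onto floor
drop 2:q onto {1:q}
drop 3:t onto {0:t}
drop 4:p onto {2:q, 3:t}
drop 5:t onto {4:p}
drop 6:q onto {4:p}
ground layer = {0:t, 1:q}
drop-orders for the pieces not yet dropped (sum over which currently-grounded one goes next):
  1 to go: {5} 1  {6} 1
  2 to go: {5,6} 2
  3 to go: {4,5,6} 2
  4 to go: {2,4,5,6} 2  {3,4,5,6} 2
  5 to go: {0,3,4,5,6} 2  {1,2,4,5,6} 2  {2,3,4,5,6} 4
  if 0:t drops first: 6 orders
  if 1:q drops first: 6 orders
heap linearizations: 12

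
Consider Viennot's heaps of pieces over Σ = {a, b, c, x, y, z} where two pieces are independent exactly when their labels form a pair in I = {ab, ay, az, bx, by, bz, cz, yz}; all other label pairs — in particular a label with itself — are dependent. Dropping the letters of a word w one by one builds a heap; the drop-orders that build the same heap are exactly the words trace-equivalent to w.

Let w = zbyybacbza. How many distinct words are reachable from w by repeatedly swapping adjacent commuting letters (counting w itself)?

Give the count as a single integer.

2700

drop 0:z onto floor
drop 1:b onto floor
drop 2:y onto floor
drop 3:y onto {2:y}
drop 4:b onto {1:b}
drop 5:a onto floor
drop 6:c onto {3:y, 4:b, 5:a}
drop 7:b onto {6:c}
drop 8:z onto {0:z}
drop 9:a onto {6:c}
ground layer = {0:z, 1:b, 2:y, 5:a}
drop-orders for the pieces not yet dropped (sum over which currently-grounded one goes next):
  1 to go: {7} 1  {8} 1  {9} 1
  2 to go: {0,8} 1  {7,8} 2  {7,9} 2  {8,9} 2
  3 to go: {0,7,8} 3  {0,8,9} 3  {6,7,9} 2  {7,8,9} 6
  4 to go: {0,7,8,9} 12  {3,6,7,9} 2  {4,6,7,9} 2  {5,6,7,9} 2  {6,7,8,9} 8
  5 to go: {0,6,7,8,9} 20  {1,4,6,7,9} 2  {2,3,6,7,9} 2  {3,4,6,7,9} 4  {3,5,6,7,9} 4  {3,6,7,8,9} 10  {4,5,6,7,9} 4  {4,6,7,8,9} 10  {5,6,7,8,9} 10
  6 to go: {0,3,6,7,8,9} 30  {0,4,6,7,8,9} 30  {0,5,6,7,8,9} 30  {1,3,4,6,7,9} 6  {1,4,5,6,7,9} 6  {1,4,6,7,8,9} 12  {2,3,4,6,7,9} 6  {2,3,5,6,7,9} 6  {2,3,6,7,8,9} 12  {3,4,5,6,7,9} 12  {3,4,6,7,8,9} 24  {3,5,6,7,8,9} 24  {4,5,6,7,8,9} 24
  7 to go: {0,1,4,6,7,8,9} 42  {0,2,3,6,7,8,9} 42  {0,3,4,6,7,8,9} 84  {0,3,5,6,7,8,9} 84  {0,4,5,6,7,8,9} 84  {1,2,3,4,6,7,9} 12  {1,3,4,5,6,7,9} 24  {1,3,4,6,7,8,9} 42  {1,4,5,6,7,8,9} 42  {2,3,4,5,6,7,9} 24  {2,3,4,6,7,8,9} 42  {2,3,5,6,7,8,9} 42  {3,4,5,6,7,8,9} 84
  8 to go: {0,1,3,4,6,7,8,9} 168  {0,1,4,5,6,7,8,9} 168  {0,2,3,4,6,7,8,9} 168  {0,2,3,5,6,7,8,9} 168  {0,3,4,5,6,7,8,9} 336  {1,2,3,4,5,6,7,9} 60  {1,2,3,4,6,7,8,9} 96  {1,3,4,5,6,7,8,9} 192  {2,3,4,5,6,7,8,9} 192
  if 0:z drops first: 540 orders
  if 1:b drops first: 864 orders
  if 2:y drops first: 864 orders
  if 5:a drops first: 432 orders
heap linearizations: 2700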